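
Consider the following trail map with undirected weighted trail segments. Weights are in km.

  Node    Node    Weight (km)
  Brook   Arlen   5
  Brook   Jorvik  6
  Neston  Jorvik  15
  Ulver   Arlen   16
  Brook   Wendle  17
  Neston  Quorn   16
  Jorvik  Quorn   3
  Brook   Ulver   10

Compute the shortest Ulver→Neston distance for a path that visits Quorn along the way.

Best Ulver to Quorn: Ulver → Brook → Jorvik → Quorn costing 19
Shortest Quorn→Neston: Quorn → Neston = 16
Total via Quorn: 19 + 16 = 35 km.

35 km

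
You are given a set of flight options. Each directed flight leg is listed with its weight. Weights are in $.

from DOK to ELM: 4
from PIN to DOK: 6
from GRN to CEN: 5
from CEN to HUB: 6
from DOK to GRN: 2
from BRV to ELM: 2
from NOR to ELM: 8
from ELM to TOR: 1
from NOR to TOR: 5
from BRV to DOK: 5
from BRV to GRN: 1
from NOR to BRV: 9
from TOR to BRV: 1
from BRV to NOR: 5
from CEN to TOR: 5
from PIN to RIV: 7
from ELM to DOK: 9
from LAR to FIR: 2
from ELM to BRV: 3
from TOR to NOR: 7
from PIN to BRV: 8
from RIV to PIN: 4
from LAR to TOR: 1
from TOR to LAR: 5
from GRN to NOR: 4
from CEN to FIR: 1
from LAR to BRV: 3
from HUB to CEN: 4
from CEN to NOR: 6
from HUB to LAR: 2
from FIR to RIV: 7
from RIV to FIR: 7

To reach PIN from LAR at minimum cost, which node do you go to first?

Enumerating some paths:
LAR–FIR–RIV–PIN: 2+7+4 = 13
LAR–TOR–BRV–GRN–CEN–FIR–RIV–PIN: 1+1+1+5+1+7+4 = 20
Cheapest is LAR–FIR–RIV–PIN at $13.
So from LAR the first move is to FIR.

FIR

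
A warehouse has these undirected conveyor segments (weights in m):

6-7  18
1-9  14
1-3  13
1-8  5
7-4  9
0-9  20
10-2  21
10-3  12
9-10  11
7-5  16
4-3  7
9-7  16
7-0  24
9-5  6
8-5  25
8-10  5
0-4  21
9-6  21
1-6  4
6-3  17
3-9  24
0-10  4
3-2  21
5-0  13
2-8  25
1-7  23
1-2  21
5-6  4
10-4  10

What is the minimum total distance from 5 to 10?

Compare a few routes:
5 - 6 - 1 - 8 - 10: 4+4+5+5 = 18
5 - 9 - 10: 6+11 = 17
5 - 8 - 10: 25+5 = 30
5 - 9 - 0 - 10: 6+20+4 = 30
The minimum is 17 m via 5 - 9 - 10.

17 m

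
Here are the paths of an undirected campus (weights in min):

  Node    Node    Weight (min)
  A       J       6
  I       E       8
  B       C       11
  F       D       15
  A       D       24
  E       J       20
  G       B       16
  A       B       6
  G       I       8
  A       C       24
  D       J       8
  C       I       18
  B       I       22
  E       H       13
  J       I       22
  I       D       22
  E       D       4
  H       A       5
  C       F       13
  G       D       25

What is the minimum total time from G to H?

27 min

Compare a few routes:
G - B - A - H: 16+6+5 = 27
G - I - E - H: 8+8+13 = 29
Cheapest is G - B - A - H at 27 min.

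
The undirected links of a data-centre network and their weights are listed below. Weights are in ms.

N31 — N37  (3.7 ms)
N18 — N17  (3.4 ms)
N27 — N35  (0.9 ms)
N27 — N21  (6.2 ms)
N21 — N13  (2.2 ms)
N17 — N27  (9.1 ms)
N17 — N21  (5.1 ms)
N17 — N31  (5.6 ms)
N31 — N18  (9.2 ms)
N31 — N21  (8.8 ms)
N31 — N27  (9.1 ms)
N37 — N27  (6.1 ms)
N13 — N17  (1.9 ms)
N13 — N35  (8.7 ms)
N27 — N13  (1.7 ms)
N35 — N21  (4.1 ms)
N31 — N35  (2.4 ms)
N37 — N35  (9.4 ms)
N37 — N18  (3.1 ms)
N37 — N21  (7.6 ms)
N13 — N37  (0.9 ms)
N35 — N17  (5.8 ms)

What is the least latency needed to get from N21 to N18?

Running Dijkstra from N21:
N21: 0
N13: 2.2  (via N21)
N37: 3.1  (via N13)
N27: 3.9  (via N13)
N17: 4.1  (via N13)
N35: 4.1  (via N21)
N18: 6.2  (via N37)
Shortest route: N21–N13–N37–N18 = 6.2 ms.

6.2 ms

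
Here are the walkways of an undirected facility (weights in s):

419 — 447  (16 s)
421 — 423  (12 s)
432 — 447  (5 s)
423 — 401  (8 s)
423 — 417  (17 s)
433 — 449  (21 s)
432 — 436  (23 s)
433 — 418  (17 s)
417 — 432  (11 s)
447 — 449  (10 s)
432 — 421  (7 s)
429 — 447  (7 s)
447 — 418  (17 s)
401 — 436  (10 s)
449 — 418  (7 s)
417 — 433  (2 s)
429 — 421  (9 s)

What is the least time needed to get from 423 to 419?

40 s

Shortest distances from 423:
423: 0
401: 8  (via 423)
421: 12  (via 423)
417: 17  (via 423)
436: 18  (via 401)
432: 19  (via 421)
433: 19  (via 417)
429: 21  (via 421)
447: 24  (via 432)
449: 34  (via 447)
418: 36  (via 433)
419: 40  (via 447)
Shortest route: 423–421–432–447–419 = 40 s.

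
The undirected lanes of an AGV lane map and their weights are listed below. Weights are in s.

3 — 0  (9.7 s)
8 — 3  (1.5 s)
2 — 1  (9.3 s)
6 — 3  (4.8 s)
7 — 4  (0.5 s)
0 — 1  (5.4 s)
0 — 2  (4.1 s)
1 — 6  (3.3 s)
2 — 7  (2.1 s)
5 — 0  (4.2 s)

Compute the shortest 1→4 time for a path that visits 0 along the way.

Shortest 1→0: 1–0 = 5.4
Best 0 to 4: 0–2–7–4 costing 6.7
Total via 0: 5.4 + 6.7 = 12.1 s.

12.1 s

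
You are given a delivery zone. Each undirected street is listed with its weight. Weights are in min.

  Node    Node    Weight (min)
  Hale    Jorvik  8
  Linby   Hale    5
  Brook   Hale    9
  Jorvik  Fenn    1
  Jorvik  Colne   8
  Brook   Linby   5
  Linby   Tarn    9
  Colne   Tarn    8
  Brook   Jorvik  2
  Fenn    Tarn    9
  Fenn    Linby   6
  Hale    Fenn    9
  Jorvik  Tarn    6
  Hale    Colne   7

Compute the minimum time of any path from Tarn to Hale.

14 min

Candidate routes:
Tarn → Jorvik → Hale: 6+8 = 14
Tarn → Colne → Hale: 8+7 = 15
Tarn → Jorvik → Fenn → Hale: 6+1+9 = 16
Cheapest is Tarn → Jorvik → Hale at 14 min.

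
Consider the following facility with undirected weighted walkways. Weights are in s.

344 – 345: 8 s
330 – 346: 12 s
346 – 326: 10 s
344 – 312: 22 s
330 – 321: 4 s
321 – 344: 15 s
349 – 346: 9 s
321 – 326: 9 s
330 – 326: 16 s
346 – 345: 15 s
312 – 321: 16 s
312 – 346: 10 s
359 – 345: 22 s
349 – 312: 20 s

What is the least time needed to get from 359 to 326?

47 s

Shortest distances from 359:
359: 0
345: 22  (via 359)
344: 30  (via 345)
346: 37  (via 345)
321: 45  (via 344)
349: 46  (via 346)
326: 47  (via 346)
Shortest route: 359–345–346–326 = 47 s.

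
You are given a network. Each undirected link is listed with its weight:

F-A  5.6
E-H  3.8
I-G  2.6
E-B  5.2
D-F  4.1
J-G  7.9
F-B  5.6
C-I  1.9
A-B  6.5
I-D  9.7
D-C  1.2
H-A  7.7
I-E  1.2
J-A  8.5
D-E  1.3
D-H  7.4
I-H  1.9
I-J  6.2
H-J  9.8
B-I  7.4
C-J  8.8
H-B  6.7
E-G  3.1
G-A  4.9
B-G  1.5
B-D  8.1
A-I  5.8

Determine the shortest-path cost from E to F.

Settle nodes by increasing distance from E:
E: 0
I: 1.2  (via E)
D: 1.3  (via E)
C: 2.5  (via D)
G: 3.1  (via E)
H: 3.1  (via I)
B: 4.6  (via G)
F: 5.4  (via D)
Shortest route: E → D → F = 5.4.

5.4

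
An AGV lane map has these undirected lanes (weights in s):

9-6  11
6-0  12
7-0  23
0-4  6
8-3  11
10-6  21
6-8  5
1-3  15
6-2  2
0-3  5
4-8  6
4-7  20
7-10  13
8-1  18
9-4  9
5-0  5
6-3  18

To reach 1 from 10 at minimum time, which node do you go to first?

6

Enumerating some paths:
10 → 6 → 8 → 3 → 1: 21+5+11+15 = 52
10 → 6 → 0 → 3 → 1: 21+12+5+15 = 53
10 → 6 → 8 → 1: 21+5+18 = 44
Cheapest is 10 → 6 → 8 → 1 at 44 s.
So from 10 the first move is to 6.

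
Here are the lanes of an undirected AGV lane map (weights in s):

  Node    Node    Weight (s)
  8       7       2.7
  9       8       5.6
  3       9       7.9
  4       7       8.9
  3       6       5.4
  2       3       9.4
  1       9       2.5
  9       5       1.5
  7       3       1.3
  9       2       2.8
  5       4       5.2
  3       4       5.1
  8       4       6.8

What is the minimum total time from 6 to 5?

14.8 s

Compare a few routes:
6–3–4–5: 5.4+5.1+5.2 = 15.7
6–3–9–5: 5.4+7.9+1.5 = 14.8
Cheapest is 6–3–9–5 at 14.8 s.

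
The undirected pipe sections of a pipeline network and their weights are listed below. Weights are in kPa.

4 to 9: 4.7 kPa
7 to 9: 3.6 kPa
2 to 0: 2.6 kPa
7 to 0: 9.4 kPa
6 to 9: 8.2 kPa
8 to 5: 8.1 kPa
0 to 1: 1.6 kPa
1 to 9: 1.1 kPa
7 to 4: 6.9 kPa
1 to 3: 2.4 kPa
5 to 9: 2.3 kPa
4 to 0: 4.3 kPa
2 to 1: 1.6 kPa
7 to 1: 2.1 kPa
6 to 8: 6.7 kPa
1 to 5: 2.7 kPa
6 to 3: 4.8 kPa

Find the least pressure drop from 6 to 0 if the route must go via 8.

19.1 kPa

Best 6 to 8: 6–8 costing 6.7
Best 8 to 0: 8–5–1–0 costing 12.4
Total via 8: 6.7 + 12.4 = 19.1 kPa.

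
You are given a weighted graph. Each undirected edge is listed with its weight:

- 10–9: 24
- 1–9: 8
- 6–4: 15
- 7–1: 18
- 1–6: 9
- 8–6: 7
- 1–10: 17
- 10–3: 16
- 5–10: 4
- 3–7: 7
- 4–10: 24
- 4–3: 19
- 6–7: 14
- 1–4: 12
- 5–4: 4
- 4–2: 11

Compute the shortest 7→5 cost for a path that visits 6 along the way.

Best 7 to 6: 7–6 costing 14
Best 6 to 5: 6–4–5 costing 19
Total via 6: 14 + 19 = 33.

33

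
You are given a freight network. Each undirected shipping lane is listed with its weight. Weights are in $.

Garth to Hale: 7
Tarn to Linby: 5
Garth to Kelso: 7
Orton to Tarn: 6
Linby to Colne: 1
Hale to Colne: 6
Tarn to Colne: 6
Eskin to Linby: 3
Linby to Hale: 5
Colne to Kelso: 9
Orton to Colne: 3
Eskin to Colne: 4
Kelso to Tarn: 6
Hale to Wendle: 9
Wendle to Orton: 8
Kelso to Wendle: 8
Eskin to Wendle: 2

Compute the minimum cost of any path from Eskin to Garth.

$15

Compare a few routes:
Eskin–Linby–Hale–Garth: 3+5+7 = 15
Eskin–Wendle–Kelso–Garth: 2+8+7 = 17
Eskin–Colne–Hale–Garth: 4+6+7 = 17
Eskin–Linby–Colne–Hale–Garth: 3+1+6+7 = 17
The minimum is $15 via Eskin–Linby–Hale–Garth.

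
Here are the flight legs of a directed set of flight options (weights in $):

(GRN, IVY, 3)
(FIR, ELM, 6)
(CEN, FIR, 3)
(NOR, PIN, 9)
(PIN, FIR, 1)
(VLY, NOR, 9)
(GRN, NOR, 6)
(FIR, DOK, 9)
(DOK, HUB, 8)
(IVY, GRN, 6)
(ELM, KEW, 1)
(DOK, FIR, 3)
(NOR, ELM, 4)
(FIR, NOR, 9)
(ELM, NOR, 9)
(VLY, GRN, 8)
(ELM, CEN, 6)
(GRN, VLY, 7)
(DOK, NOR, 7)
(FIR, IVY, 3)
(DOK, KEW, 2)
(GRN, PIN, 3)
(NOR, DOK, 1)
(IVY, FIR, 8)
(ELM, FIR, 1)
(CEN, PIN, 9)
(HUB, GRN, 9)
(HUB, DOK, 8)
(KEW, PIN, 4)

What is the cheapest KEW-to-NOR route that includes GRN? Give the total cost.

Best KEW to GRN: KEW → PIN → FIR → IVY → GRN costing 14
Best GRN to NOR: GRN → NOR costing 6
Total via GRN: 14 + 6 = $20.

$20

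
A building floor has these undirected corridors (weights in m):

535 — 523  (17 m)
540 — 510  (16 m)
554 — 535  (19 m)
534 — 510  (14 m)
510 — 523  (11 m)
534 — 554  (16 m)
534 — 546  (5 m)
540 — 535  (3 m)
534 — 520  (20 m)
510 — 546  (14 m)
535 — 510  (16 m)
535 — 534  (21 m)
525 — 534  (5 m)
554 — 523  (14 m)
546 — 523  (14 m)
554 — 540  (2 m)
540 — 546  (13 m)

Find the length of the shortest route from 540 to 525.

Shortest distances from 540:
540: 0
554: 2  (via 540)
535: 3  (via 540)
546: 13  (via 540)
523: 16  (via 554)
510: 16  (via 540)
534: 18  (via 554)
525: 23  (via 534)
Shortest route: 540–554–534–525 = 23 m.

23 m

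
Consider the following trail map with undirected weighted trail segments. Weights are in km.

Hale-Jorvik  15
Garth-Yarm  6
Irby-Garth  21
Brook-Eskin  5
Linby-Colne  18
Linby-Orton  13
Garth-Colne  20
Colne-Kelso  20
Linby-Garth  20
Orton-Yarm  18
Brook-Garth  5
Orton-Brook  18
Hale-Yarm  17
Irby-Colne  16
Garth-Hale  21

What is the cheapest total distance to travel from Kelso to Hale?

Shortest distances from Kelso:
Kelso: 0
Colne: 20  (via Kelso)
Irby: 36  (via Colne)
Linby: 38  (via Colne)
Garth: 40  (via Colne)
Brook: 45  (via Garth)
Yarm: 46  (via Garth)
Eskin: 50  (via Brook)
Orton: 51  (via Linby)
Hale: 61  (via Garth)
Shortest route: Kelso–Colne–Garth–Hale = 61 km.

61 km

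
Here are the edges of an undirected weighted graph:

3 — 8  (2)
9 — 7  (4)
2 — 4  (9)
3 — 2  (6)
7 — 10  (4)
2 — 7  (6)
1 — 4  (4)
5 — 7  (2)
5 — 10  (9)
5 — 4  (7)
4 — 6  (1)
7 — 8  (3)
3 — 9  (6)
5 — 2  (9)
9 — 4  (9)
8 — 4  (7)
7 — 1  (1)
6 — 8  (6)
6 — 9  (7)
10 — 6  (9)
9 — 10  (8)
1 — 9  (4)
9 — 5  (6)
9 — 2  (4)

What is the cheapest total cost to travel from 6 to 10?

Candidate routes:
6–10: 9 = 9
6–4–5–7–10: 1+7+2+4 = 14
6–4–1–7–10: 1+4+1+4 = 10
6–8–7–10: 6+3+4 = 13
The minimum is 9 via 6–10.

9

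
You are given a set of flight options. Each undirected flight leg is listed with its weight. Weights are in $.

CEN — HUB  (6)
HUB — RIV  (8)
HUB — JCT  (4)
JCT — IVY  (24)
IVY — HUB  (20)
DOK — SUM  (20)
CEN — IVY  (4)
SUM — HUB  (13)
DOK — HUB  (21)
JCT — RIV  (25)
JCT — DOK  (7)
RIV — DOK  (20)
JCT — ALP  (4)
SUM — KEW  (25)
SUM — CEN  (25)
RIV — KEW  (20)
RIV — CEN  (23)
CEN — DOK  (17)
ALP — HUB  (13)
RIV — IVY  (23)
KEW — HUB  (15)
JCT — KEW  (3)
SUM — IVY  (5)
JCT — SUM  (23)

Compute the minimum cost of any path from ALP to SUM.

Running Dijkstra from ALP:
ALP: 0
JCT: 4  (via ALP)
KEW: 7  (via JCT)
HUB: 8  (via JCT)
DOK: 11  (via JCT)
CEN: 14  (via HUB)
RIV: 16  (via HUB)
IVY: 18  (via CEN)
SUM: 21  (via HUB)
Shortest route: ALP–JCT–HUB–SUM = $21.

$21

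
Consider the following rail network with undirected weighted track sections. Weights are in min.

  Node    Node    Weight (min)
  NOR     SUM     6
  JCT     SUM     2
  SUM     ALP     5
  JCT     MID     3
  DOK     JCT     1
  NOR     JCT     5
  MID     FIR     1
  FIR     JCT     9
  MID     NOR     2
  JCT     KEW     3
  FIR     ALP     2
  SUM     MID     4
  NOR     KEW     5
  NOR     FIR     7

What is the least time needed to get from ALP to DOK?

Running Dijkstra from ALP:
ALP: 0
FIR: 2  (via ALP)
MID: 3  (via FIR)
NOR: 5  (via MID)
SUM: 5  (via ALP)
JCT: 6  (via MID)
DOK: 7  (via JCT)
Shortest route: ALP → FIR → MID → JCT → DOK = 7 min.

7 min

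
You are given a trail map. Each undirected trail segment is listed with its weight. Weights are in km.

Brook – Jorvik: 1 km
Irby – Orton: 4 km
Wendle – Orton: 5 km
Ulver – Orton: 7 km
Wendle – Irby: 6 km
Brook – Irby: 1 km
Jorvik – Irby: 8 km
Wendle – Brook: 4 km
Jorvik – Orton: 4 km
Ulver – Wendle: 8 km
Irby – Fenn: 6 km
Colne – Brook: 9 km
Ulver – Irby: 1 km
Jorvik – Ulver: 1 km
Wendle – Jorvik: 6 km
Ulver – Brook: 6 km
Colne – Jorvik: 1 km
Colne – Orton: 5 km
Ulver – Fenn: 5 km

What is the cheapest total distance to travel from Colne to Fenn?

7 km

Candidate routes:
Colne–Jorvik–Brook–Irby–Fenn: 1+1+1+6 = 9
Colne–Jorvik–Ulver–Fenn: 1+1+5 = 7
The minimum is 7 km via Colne–Jorvik–Ulver–Fenn.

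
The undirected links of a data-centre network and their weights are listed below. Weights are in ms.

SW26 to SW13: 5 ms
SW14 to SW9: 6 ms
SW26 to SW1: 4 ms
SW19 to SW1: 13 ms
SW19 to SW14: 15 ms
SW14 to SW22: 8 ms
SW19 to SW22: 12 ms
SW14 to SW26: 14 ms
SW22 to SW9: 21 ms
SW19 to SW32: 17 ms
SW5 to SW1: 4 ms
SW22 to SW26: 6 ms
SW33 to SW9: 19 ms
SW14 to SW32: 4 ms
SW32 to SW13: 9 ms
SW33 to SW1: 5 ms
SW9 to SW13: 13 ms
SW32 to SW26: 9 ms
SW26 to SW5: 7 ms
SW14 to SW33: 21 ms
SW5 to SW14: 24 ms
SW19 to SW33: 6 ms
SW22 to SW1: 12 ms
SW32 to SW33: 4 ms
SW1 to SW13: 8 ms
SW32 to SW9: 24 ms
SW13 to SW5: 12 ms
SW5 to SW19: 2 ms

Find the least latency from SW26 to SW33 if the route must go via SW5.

Shortest SW26→SW5: SW26 → SW5 = 7
Best SW5 to SW33: SW5 → SW19 → SW33 costing 8
Total via SW5: 7 + 8 = 15 ms.

15 ms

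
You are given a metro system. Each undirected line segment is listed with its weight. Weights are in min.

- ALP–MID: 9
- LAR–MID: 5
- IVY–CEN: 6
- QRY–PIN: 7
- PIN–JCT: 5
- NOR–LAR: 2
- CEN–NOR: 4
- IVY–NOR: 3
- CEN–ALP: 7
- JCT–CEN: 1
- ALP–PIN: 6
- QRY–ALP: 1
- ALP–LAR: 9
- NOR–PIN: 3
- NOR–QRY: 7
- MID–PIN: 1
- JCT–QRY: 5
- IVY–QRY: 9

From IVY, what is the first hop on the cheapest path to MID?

Candidate routes:
IVY → NOR → LAR → MID: 3+2+5 = 10
IVY → CEN → JCT → PIN → MID: 6+1+5+1 = 13
IVY → CEN → NOR → PIN → MID: 6+4+3+1 = 14
IVY → NOR → PIN → MID: 3+3+1 = 7
Cheapest is IVY → NOR → PIN → MID at 7 min.
So from IVY the first move is to NOR.

NOR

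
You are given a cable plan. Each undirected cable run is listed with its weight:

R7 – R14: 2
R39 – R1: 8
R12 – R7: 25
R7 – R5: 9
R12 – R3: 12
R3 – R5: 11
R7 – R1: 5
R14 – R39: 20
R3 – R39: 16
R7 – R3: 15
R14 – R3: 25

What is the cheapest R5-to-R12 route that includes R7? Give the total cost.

34

Shortest R5→R7: R5 → R7 = 9
Shortest R7→R12: R7 → R12 = 25
Total via R7: 9 + 25 = 34.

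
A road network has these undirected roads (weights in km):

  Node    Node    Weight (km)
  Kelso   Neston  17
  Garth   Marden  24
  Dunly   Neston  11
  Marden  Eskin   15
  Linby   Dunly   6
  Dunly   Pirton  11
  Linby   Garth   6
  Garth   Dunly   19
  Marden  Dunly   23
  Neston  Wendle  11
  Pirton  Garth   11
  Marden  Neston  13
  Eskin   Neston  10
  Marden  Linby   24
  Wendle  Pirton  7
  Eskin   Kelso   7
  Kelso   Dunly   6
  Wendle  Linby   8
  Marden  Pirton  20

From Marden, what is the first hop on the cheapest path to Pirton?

Compare a few routes:
Marden - Pirton: 20 = 20
Marden - Neston - Dunly - Pirton: 13+11+11 = 35
Marden - Neston - Wendle - Pirton: 13+11+7 = 31
Marden - Dunly - Pirton: 23+11 = 34
Cheapest is Marden - Pirton at 20 km.
So from Marden the first move is to Pirton.

Pirton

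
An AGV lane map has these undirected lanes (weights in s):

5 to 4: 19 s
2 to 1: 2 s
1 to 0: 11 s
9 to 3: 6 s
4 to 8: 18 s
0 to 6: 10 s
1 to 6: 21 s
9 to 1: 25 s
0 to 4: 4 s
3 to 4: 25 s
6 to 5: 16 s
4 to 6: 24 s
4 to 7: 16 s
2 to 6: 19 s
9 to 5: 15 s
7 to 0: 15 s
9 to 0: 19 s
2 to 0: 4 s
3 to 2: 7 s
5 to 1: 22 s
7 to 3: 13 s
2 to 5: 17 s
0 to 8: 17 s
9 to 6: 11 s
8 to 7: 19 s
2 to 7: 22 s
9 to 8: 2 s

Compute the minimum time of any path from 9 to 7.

19 s

Shortest distances from 9:
9: 0
8: 2  (via 9)
3: 6  (via 9)
6: 11  (via 9)
2: 13  (via 3)
1: 15  (via 2)
5: 15  (via 9)
0: 17  (via 2)
7: 19  (via 3)
Shortest route: 9–3–7 = 19 s.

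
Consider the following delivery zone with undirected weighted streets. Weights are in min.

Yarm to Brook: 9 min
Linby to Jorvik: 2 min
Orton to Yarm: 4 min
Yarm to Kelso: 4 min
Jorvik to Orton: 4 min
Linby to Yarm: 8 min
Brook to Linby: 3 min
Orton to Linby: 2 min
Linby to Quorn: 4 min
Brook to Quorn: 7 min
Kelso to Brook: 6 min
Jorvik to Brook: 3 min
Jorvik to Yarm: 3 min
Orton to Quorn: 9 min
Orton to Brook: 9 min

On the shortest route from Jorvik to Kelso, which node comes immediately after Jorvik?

Compare a few routes:
Jorvik → Orton → Yarm → Kelso: 4+4+4 = 12
Jorvik → Linby → Brook → Kelso: 2+3+6 = 11
Jorvik → Brook → Kelso: 3+6 = 9
Jorvik → Yarm → Kelso: 3+4 = 7
The minimum is 7 min via Jorvik → Yarm → Kelso.
So from Jorvik the first move is to Yarm.

Yarm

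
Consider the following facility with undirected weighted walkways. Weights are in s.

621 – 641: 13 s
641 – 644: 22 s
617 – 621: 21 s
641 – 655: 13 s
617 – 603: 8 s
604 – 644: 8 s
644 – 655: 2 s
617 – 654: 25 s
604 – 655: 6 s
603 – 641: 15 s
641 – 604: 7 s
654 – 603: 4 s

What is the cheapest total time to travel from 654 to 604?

26 s

Shortest distances from 654:
654: 0
603: 4  (via 654)
617: 12  (via 603)
641: 19  (via 603)
604: 26  (via 641)
Shortest route: 654 → 603 → 641 → 604 = 26 s.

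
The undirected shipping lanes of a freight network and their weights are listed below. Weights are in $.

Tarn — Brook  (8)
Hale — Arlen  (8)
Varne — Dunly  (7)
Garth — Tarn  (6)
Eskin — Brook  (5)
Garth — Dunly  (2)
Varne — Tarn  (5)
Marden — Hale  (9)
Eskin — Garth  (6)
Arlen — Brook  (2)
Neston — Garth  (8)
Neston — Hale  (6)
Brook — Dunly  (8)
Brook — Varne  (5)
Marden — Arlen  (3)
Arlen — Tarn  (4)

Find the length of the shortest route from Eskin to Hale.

$15

Running Dijkstra from Eskin:
Eskin: 0
Brook: 5  (via Eskin)
Garth: 6  (via Eskin)
Arlen: 7  (via Brook)
Dunly: 8  (via Garth)
Varne: 10  (via Brook)
Marden: 10  (via Arlen)
Tarn: 11  (via Arlen)
Neston: 14  (via Garth)
Hale: 15  (via Arlen)
Shortest route: Eskin–Brook–Arlen–Hale = $15.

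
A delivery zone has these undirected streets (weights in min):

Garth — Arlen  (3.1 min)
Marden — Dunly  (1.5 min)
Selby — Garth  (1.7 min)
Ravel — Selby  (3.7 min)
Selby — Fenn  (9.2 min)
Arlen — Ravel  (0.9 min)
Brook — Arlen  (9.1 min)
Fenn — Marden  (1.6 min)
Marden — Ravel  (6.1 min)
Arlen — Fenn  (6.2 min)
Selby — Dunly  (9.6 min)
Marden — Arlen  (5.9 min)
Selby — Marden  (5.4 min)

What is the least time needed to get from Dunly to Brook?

Compare a few routes:
Dunly → Marden → Arlen → Brook: 1.5+5.9+9.1 = 16.5
Dunly → Marden → Fenn → Arlen → Brook: 1.5+1.6+6.2+9.1 = 18.4
Dunly → Marden → Ravel → Arlen → Brook: 1.5+6.1+0.9+9.1 = 17.6
The minimum is 16.5 min via Dunly → Marden → Arlen → Brook.

16.5 min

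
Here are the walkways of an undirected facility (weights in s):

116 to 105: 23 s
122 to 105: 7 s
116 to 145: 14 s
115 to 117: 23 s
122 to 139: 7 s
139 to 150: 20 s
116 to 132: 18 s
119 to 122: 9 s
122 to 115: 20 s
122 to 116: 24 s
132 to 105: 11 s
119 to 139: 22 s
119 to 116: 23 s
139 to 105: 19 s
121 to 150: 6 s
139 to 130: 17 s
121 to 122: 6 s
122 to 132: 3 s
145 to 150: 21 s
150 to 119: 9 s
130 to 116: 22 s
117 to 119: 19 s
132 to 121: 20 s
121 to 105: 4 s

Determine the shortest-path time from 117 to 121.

Candidate routes:
117 → 119 → 122 → 132 → 105 → 121: 19+9+3+11+4 = 46
117 → 119 → 122 → 105 → 121: 19+9+7+4 = 39
117 → 119 → 150 → 121: 19+9+6 = 34
117 → 115 → 122 → 121: 23+20+6 = 49
The minimum is 34 s via 117 → 119 → 150 → 121.

34 s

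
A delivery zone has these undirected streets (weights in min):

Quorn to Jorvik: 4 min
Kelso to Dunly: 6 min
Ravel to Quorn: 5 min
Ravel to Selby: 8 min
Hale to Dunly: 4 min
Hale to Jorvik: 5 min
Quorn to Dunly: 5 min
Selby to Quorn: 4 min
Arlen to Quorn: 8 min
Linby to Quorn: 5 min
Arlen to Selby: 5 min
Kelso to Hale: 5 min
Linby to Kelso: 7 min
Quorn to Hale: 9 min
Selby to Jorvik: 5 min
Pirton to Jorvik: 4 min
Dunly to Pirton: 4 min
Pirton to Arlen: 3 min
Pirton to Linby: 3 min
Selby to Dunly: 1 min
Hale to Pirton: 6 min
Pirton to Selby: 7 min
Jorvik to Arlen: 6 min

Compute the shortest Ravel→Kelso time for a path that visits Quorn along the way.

16 min

Shortest Ravel→Quorn: Ravel–Quorn = 5
Best Quorn to Kelso: Quorn–Dunly–Kelso costing 11
Total via Quorn: 5 + 11 = 16 min.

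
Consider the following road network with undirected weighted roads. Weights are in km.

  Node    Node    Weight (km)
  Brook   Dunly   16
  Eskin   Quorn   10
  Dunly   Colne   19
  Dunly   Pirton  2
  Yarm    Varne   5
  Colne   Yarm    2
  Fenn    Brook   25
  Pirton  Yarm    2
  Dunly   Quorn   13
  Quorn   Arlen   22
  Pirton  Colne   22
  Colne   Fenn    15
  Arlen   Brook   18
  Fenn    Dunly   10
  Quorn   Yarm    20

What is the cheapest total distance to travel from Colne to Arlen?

Running Dijkstra from Colne:
Colne: 0
Yarm: 2  (via Colne)
Pirton: 4  (via Yarm)
Dunly: 6  (via Pirton)
Varne: 7  (via Yarm)
Fenn: 15  (via Colne)
Quorn: 19  (via Dunly)
Brook: 22  (via Dunly)
Eskin: 29  (via Quorn)
Arlen: 40  (via Brook)
Shortest route: Colne–Yarm–Pirton–Dunly–Brook–Arlen = 40 km.

40 km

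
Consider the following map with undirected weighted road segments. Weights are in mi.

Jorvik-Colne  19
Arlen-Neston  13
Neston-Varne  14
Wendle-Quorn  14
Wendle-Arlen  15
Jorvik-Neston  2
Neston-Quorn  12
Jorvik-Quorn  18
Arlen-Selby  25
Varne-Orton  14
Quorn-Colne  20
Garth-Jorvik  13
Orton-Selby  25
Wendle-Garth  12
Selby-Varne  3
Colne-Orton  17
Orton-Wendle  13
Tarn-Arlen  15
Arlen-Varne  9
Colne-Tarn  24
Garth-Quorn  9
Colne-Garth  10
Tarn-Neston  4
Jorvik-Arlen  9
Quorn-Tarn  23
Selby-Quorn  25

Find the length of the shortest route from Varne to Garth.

29 mi

Settle nodes by increasing distance from Varne:
Varne: 0
Selby: 3  (via Varne)
Arlen: 9  (via Varne)
Neston: 14  (via Varne)
Orton: 14  (via Varne)
Jorvik: 16  (via Neston)
Tarn: 18  (via Neston)
Wendle: 24  (via Arlen)
Quorn: 26  (via Neston)
Garth: 29  (via Jorvik)
Shortest route: Varne–Neston–Jorvik–Garth = 29 mi.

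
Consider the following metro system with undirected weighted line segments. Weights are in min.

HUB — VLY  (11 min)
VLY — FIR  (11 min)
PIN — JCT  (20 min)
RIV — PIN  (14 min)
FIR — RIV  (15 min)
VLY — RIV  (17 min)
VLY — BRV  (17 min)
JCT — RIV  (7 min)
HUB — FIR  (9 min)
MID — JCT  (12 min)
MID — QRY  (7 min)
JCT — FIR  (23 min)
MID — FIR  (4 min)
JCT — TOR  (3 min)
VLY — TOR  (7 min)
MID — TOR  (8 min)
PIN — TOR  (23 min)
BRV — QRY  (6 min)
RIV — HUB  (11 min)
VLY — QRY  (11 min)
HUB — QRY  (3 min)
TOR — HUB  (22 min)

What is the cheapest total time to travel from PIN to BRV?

Candidate routes:
PIN–RIV–HUB–QRY–BRV: 14+11+3+6 = 34
PIN–JCT–TOR–MID–QRY–BRV: 20+3+8+7+6 = 44
PIN–JCT–MID–QRY–BRV: 20+12+7+6 = 45
PIN–TOR–MID–QRY–BRV: 23+8+7+6 = 44
The minimum is 34 min via PIN–RIV–HUB–QRY–BRV.

34 min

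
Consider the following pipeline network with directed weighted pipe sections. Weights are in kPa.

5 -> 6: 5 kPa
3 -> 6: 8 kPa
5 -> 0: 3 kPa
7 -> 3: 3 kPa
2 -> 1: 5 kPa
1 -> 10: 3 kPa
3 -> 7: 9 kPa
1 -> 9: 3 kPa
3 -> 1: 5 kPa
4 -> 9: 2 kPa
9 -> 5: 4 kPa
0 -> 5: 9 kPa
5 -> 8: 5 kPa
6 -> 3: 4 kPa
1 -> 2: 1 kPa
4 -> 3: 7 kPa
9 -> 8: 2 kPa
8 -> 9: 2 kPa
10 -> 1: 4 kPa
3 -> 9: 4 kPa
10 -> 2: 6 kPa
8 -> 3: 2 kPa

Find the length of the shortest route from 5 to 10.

Enumerating some paths:
5 - 6 - 3 - 1 - 10: 5+4+5+3 = 17
5 - 8 - 3 - 1 - 10: 5+2+5+3 = 15
The minimum is 15 kPa via 5 - 8 - 3 - 1 - 10.

15 kPa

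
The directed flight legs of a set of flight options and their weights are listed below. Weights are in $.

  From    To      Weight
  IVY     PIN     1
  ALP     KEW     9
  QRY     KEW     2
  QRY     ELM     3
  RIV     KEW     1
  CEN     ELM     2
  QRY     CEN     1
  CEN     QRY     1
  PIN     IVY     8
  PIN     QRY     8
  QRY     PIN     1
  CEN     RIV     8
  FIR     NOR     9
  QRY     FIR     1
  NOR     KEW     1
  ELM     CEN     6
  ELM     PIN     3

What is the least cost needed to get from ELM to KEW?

Enumerating some paths:
ELM–CEN–QRY–KEW: 6+1+2 = 9
ELM–PIN–QRY–KEW: 3+8+2 = 13
ELM–CEN–RIV–KEW: 6+8+1 = 15
The minimum is $9 via ELM–CEN–QRY–KEW.

$9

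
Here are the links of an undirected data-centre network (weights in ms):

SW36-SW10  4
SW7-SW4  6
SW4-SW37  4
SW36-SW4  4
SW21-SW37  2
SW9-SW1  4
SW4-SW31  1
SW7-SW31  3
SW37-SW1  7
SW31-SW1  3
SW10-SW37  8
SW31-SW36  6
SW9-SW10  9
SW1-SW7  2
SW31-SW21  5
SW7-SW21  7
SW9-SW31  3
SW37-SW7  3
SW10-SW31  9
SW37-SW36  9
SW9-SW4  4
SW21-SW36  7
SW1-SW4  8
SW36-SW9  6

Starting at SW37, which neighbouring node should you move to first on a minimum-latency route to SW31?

SW4

Compare a few routes:
SW37 → SW7 → SW31: 3+3 = 6
SW37 → SW4 → SW31: 4+1 = 5
SW37 → SW21 → SW31: 2+5 = 7
Cheapest is SW37 → SW4 → SW31 at 5 ms.
So from SW37 the first move is to SW4.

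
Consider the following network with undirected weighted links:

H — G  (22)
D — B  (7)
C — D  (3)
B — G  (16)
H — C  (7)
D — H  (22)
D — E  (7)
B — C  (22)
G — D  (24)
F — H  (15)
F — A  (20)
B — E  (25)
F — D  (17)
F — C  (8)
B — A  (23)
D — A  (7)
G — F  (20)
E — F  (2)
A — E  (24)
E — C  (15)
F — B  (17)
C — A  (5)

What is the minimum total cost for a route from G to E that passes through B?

30

Best G to B: G → B costing 16
Shortest B→E: B → D → E = 14
Total via B: 16 + 14 = 30.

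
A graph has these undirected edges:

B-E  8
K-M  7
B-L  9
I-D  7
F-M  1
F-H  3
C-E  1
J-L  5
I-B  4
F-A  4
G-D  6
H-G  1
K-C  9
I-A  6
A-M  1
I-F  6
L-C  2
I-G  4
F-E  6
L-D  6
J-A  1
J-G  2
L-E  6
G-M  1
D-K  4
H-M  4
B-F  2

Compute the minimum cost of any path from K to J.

9

Candidate routes:
K–M–G–J: 7+1+2 = 10
K–M–A–J: 7+1+1 = 9
Cheapest is K–M–A–J at 9.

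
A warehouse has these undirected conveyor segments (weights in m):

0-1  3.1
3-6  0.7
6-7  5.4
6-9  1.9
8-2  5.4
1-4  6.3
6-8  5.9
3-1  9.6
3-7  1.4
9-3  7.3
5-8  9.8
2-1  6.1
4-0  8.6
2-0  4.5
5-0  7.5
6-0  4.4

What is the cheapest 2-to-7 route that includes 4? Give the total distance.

27.5 m

Best 2 to 4: 2 → 1 → 4 costing 12.4
Shortest 4→7: 4 → 0 → 6 → 3 → 7 = 15.1
Total via 4: 12.4 + 15.1 = 27.5 m.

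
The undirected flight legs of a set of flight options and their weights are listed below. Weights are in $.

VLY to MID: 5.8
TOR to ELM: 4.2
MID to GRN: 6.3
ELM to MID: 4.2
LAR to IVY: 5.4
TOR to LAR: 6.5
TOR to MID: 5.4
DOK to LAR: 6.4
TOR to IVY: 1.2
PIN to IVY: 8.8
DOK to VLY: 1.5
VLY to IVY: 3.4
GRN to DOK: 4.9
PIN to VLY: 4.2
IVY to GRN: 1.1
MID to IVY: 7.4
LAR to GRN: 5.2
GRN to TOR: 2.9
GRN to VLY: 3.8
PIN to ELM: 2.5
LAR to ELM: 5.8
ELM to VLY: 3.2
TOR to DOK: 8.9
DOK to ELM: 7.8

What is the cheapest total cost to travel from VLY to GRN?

Enumerating some paths:
VLY - IVY - GRN: 3.4+1.1 = 4.5
VLY - GRN: 3.8 = 3.8
VLY - DOK - GRN: 1.5+4.9 = 6.4
VLY - IVY - TOR - GRN: 3.4+1.2+2.9 = 7.5
The minimum is $3.8 via VLY - GRN.

$3.8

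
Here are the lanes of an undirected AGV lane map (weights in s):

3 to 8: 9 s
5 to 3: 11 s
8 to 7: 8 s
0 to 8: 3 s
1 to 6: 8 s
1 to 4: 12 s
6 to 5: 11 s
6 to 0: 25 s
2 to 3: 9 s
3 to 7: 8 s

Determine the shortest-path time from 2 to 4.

51 s

Running Dijkstra from 2:
2: 0
3: 9  (via 2)
7: 17  (via 3)
8: 18  (via 3)
5: 20  (via 3)
0: 21  (via 8)
6: 31  (via 5)
1: 39  (via 6)
4: 51  (via 1)
Shortest route: 2 → 3 → 5 → 6 → 1 → 4 = 51 s.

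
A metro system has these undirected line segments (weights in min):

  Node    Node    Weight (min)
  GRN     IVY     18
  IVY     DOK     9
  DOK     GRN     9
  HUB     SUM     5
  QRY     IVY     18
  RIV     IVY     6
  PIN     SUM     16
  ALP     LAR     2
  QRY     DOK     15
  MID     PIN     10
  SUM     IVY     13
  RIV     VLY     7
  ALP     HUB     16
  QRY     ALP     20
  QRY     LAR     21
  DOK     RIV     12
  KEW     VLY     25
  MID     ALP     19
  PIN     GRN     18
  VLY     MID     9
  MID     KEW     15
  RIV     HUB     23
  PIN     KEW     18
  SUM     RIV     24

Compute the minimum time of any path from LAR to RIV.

37 min

Enumerating some paths:
LAR - ALP - HUB - SUM - IVY - RIV: 2+16+5+13+6 = 42
LAR - ALP - MID - VLY - RIV: 2+19+9+7 = 37
LAR - ALP - HUB - RIV: 2+16+23 = 41
The minimum is 37 min via LAR - ALP - MID - VLY - RIV.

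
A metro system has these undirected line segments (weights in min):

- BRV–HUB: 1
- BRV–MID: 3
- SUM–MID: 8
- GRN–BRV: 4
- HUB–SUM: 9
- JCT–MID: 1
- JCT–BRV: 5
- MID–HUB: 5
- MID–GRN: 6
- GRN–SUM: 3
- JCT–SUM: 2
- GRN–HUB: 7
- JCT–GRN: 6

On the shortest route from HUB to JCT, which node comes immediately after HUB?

Enumerating some paths:
HUB - BRV - JCT: 1+5 = 6
HUB - BRV - MID - JCT: 1+3+1 = 5
HUB - MID - JCT: 5+1 = 6
HUB - BRV - GRN - SUM - JCT: 1+4+3+2 = 10
The minimum is 5 min via HUB - BRV - MID - JCT.
So from HUB the first move is to BRV.

BRV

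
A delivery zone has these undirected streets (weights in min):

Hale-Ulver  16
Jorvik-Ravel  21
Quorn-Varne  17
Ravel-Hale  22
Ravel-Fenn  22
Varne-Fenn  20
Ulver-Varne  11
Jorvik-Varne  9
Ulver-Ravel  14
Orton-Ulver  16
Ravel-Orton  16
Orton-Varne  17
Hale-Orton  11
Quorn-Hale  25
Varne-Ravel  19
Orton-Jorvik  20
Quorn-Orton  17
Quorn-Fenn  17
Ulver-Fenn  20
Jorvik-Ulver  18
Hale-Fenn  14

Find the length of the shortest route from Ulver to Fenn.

Compare a few routes:
Ulver → Ravel → Fenn: 14+22 = 36
Ulver → Varne → Fenn: 11+20 = 31
Ulver → Hale → Fenn: 16+14 = 30
Ulver → Fenn: 20 = 20
The minimum is 20 min via Ulver → Fenn.

20 min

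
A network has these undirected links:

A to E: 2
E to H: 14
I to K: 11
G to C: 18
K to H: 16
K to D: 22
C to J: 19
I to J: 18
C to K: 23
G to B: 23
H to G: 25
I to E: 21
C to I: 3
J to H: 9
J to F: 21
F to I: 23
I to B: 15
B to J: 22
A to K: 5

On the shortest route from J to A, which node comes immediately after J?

Compare a few routes:
J - C - I - K - A: 19+3+11+5 = 38
J - H - E - A: 9+14+2 = 25
J - H - K - A: 9+16+5 = 30
J - I - K - A: 18+11+5 = 34
The minimum is 25 via J - H - E - A.
So from J the first move is to H.

H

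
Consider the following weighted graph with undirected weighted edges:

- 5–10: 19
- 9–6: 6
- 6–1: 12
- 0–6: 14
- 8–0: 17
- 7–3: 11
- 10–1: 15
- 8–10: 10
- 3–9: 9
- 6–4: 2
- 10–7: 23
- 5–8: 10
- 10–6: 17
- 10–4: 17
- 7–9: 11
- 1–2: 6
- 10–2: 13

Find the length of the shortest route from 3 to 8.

42

Candidate routes:
3 → 7 → 10 → 8: 11+23+10 = 44
3 → 9 → 6 → 0 → 8: 9+6+14+17 = 46
3 → 9 → 6 → 10 → 8: 9+6+17+10 = 42
3 → 9 → 6 → 4 → 10 → 8: 9+6+2+17+10 = 44
The minimum is 42 via 3 → 9 → 6 → 10 → 8.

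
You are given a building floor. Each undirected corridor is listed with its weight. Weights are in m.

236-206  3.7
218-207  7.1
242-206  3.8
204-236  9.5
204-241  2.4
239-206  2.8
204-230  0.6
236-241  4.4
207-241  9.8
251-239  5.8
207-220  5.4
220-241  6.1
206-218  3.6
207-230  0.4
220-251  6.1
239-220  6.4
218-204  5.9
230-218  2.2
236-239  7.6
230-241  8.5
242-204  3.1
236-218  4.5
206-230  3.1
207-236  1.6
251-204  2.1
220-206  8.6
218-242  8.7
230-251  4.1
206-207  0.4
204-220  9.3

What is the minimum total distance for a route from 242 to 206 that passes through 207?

Best 242 to 207: 242–204–230–207 costing 4.1
Shortest 207→206: 207–206 = 0.4
Total via 207: 4.1 + 0.4 = 4.5 m.

4.5 m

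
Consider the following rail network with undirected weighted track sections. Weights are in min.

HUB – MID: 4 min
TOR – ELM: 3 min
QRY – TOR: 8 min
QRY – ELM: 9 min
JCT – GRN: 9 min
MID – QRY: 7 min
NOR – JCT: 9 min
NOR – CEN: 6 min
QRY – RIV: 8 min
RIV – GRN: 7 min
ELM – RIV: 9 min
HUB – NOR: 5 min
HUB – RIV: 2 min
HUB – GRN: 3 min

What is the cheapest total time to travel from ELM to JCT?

23 min

Running Dijkstra from ELM:
ELM: 0
TOR: 3  (via ELM)
RIV: 9  (via ELM)
QRY: 9  (via ELM)
HUB: 11  (via RIV)
GRN: 14  (via HUB)
MID: 15  (via HUB)
NOR: 16  (via HUB)
CEN: 22  (via NOR)
JCT: 23  (via GRN)
Shortest route: ELM–RIV–HUB–GRN–JCT = 23 min.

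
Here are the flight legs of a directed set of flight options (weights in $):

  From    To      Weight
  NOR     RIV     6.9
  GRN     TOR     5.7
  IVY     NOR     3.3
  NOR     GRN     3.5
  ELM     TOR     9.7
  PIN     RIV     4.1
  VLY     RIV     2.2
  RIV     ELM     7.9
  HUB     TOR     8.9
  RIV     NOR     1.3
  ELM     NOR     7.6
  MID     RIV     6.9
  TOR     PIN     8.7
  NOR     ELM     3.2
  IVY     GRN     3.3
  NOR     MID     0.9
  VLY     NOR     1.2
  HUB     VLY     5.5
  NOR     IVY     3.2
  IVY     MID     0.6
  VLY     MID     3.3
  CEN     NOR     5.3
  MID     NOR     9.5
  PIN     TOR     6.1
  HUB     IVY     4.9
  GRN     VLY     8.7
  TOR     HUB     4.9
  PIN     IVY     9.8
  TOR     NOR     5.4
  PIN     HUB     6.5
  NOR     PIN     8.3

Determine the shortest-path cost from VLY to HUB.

Enumerating some paths:
VLY–RIV–NOR–GRN–TOR–HUB: 2.2+1.3+3.5+5.7+4.9 = 17.6
VLY–NOR–PIN–HUB: 1.2+8.3+6.5 = 16
VLY–NOR–GRN–TOR–HUB: 1.2+3.5+5.7+4.9 = 15.3
VLY–RIV–NOR–PIN–HUB: 2.2+1.3+8.3+6.5 = 18.3
Cheapest is VLY–NOR–GRN–TOR–HUB at $15.3.

$15.3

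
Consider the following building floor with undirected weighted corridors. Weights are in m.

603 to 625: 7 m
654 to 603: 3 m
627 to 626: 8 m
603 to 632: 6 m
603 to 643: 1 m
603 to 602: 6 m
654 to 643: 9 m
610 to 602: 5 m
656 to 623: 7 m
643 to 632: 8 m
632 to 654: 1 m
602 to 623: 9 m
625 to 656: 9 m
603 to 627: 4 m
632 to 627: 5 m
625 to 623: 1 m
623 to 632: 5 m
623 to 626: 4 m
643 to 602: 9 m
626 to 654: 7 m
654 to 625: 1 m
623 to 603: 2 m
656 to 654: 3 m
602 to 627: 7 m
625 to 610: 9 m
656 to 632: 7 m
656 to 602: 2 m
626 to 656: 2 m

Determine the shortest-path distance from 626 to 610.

9 m

Enumerating some paths:
626–623–625–610: 4+1+9 = 14
626–656–602–610: 2+2+5 = 9
Cheapest is 626–656–602–610 at 9 m.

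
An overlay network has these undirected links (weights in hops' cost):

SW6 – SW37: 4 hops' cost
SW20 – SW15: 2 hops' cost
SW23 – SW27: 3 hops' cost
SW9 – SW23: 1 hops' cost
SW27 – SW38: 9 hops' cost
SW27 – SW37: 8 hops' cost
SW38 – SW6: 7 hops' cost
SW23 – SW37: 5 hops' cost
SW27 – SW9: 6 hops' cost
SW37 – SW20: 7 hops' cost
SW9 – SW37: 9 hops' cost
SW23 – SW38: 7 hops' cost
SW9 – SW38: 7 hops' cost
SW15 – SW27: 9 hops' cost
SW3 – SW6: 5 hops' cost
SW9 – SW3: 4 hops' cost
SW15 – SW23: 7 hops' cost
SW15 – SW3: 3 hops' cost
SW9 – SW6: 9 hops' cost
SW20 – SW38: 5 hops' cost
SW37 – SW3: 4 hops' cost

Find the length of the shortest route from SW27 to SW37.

8 hops' cost

Running Dijkstra from SW27:
SW27: 0
SW23: 3  (via SW27)
SW9: 4  (via SW23)
SW37: 8  (via SW27)
Shortest route: SW27 → SW37 = 8 hops' cost.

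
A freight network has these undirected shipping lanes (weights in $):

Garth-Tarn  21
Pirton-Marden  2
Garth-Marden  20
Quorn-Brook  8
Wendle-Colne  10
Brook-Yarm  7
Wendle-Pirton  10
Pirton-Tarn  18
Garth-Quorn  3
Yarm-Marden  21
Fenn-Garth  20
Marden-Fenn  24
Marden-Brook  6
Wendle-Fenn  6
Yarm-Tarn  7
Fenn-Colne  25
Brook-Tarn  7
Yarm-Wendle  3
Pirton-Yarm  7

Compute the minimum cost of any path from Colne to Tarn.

Settle nodes by increasing distance from Colne:
Colne: 0
Wendle: 10  (via Colne)
Yarm: 13  (via Wendle)
Fenn: 16  (via Wendle)
Tarn: 20  (via Yarm)
Shortest route: Colne–Wendle–Yarm–Tarn = $20.

$20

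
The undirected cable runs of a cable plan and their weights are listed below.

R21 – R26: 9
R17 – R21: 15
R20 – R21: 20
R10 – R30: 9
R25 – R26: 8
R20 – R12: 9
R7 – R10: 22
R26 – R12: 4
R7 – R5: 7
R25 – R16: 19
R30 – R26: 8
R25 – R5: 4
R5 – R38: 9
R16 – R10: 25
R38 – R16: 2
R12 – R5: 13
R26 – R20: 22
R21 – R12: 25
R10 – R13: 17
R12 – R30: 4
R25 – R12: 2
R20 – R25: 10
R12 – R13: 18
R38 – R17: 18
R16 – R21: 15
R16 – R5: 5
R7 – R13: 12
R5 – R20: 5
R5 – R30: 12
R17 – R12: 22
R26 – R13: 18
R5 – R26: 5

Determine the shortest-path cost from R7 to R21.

Settle nodes by increasing distance from R7:
R7: 0
R5: 7  (via R7)
R25: 11  (via R5)
R20: 12  (via R5)
R13: 12  (via R7)
R16: 12  (via R5)
R26: 12  (via R5)
R12: 13  (via R25)
R38: 14  (via R16)
R30: 17  (via R12)
R21: 21  (via R26)
Shortest route: R7–R5–R26–R21 = 21.

21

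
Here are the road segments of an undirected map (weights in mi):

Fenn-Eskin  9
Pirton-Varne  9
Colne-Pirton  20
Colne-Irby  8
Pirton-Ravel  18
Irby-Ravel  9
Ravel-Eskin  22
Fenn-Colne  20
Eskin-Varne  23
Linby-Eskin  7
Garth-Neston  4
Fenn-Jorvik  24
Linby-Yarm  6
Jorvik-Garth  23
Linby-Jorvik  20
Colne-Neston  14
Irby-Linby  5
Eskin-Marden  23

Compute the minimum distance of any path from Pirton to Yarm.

38 mi

Candidate routes:
Pirton–Ravel–Irby–Linby–Yarm: 18+9+5+6 = 38
Pirton–Colne–Irby–Linby–Yarm: 20+8+5+6 = 39
The minimum is 38 mi via Pirton–Ravel–Irby–Linby–Yarm.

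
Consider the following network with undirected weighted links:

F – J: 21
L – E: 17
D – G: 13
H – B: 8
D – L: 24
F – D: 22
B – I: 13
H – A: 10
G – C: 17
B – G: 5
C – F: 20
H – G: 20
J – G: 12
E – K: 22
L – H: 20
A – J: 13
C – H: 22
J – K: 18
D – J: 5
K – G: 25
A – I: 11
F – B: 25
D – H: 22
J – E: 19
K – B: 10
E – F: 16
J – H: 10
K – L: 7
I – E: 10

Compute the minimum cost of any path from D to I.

Enumerating some paths:
D–J–A–I: 5+13+11 = 29
D–G–B–I: 13+5+13 = 31
D–J–G–B–I: 5+12+5+13 = 35
D–J–E–I: 5+19+10 = 34
The minimum is 29 via D–J–A–I.

29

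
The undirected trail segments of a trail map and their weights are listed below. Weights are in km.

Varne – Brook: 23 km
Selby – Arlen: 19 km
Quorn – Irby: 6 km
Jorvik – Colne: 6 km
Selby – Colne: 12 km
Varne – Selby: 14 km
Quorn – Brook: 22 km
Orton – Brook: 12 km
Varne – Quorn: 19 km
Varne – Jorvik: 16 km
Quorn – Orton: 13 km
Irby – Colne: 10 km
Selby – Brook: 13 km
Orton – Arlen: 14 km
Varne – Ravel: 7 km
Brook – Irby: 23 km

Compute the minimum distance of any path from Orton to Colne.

Shortest distances from Orton:
Orton: 0
Brook: 12  (via Orton)
Quorn: 13  (via Orton)
Arlen: 14  (via Orton)
Irby: 19  (via Quorn)
Selby: 25  (via Brook)
Colne: 29  (via Irby)
Shortest route: Orton–Quorn–Irby–Colne = 29 km.

29 km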